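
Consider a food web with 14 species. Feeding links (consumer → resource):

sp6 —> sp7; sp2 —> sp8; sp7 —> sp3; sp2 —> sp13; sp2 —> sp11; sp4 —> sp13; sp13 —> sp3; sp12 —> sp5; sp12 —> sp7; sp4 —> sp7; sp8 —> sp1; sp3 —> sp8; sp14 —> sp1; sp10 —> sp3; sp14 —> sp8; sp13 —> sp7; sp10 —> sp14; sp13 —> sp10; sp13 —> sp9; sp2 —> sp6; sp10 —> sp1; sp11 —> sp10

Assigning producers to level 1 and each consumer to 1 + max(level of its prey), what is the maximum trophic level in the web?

Producers (level 1): sp1, sp5, sp9.
sp1 → sp8 → sp14 → sp10 → sp13 → sp4 gives sp4 level 6.
No species has a prey at level 6, so no species reaches level 7.

6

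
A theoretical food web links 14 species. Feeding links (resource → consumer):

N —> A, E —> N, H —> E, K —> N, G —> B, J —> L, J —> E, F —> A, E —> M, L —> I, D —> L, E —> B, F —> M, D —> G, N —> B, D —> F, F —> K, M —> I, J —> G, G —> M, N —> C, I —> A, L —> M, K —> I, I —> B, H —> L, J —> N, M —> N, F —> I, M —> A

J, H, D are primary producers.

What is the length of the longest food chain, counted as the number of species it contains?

5 species

One longest chain: D → F → K → N → A.
It has 5 species and 4 links.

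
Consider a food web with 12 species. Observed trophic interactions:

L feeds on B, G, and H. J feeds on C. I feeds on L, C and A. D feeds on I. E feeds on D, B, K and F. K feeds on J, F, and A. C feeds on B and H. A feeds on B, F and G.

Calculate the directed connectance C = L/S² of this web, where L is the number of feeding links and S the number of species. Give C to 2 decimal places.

The web has S = 12 species and L = 20 feeding links.
C = L / S² = 20 / 144 = 0.1389 ≈ 0.14.

C = 0.14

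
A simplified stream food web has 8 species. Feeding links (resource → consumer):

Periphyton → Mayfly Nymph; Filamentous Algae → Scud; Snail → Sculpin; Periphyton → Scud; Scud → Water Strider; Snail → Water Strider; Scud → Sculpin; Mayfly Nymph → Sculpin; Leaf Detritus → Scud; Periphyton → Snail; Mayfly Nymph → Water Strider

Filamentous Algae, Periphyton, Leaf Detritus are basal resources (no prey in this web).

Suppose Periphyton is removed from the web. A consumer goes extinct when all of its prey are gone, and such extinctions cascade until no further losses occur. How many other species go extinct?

2

Remove Periphyton.
Round 1: Mayfly Nymph (all prey gone), Snail (all prey gone) → extinct.
No further losses. Total secondary extinctions: 2.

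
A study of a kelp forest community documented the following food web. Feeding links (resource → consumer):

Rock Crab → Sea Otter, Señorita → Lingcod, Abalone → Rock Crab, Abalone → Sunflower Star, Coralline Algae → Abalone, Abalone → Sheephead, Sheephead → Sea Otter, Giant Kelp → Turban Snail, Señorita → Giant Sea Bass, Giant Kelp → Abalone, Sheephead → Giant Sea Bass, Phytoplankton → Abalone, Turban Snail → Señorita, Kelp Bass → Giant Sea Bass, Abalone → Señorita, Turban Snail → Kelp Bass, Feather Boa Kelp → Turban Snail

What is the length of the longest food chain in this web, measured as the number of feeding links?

3 links

One longest chain: Feather Boa Kelp → Turban Snail → Señorita → Giant Sea Bass.
It has 4 species and 3 links.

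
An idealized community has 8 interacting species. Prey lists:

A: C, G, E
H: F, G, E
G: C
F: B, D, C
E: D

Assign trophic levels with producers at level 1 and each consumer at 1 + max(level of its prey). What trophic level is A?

Trophic level 3

C is a producer → level 1.
G eats C → level 2.
A eats G (level 2); other prey at levels: C 1, E 2 → level 3.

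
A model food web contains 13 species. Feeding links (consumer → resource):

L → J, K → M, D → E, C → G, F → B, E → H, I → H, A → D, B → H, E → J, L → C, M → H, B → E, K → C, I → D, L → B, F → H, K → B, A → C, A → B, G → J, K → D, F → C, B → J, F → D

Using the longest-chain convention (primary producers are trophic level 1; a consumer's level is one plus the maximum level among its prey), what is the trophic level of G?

J is a producer → level 1.
G eats J → level 2.

Trophic level 2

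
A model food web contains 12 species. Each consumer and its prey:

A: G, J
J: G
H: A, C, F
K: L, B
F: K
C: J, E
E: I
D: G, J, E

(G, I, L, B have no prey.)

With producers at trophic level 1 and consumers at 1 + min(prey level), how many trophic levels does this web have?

3

Producers (level 1): G, I, L, B.
Following each consumer down to its lowest-level prey: L → K → F (levels 1 through 3).
All prey of F (K 2) are at level 2 or above, so F is at level 1 + 2 = 3.
Every consumer has at least one prey at level 2 or below, so none exceeds level 3.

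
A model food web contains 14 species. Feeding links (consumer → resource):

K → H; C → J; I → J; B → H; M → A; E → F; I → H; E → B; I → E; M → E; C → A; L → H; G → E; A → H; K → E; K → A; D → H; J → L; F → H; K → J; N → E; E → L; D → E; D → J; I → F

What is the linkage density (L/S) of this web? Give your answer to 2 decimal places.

There are L = 25 links among S = 14 species.
L/S = 25/14 = 1.7857 ≈ 1.79.

L/S = 1.79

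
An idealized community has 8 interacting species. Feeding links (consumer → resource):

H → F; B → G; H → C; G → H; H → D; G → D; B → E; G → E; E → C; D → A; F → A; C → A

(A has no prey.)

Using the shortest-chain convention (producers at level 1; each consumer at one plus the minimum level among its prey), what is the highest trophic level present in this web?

4

Producers (level 1): A.
Following each consumer down to its lowest-level prey: A → C → E → B (levels 1 through 4).
All prey of B (E 3, G 3) are at level 3 or above, so B is at level 1 + 3 = 4.
Every consumer has at least one prey at level 3 or below, so none exceeds level 4.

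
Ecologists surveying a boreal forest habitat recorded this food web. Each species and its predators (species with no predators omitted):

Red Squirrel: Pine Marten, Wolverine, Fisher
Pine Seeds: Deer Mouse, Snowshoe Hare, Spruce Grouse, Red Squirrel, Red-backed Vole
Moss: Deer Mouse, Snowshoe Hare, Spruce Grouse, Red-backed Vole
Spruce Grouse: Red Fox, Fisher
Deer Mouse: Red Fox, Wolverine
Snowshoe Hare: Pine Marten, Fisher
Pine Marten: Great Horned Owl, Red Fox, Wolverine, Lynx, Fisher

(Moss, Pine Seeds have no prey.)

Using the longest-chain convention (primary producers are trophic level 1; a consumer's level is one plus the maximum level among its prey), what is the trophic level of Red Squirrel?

Pine Seeds is a producer → level 1.
Red Squirrel eats Pine Seeds → level 2.

Trophic level 2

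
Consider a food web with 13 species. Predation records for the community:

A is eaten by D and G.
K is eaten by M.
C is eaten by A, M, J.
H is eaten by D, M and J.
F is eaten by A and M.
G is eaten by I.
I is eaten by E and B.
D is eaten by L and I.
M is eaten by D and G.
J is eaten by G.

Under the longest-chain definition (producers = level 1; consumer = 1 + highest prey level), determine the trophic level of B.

H is a producer → level 1.
M eats H (level 1); other prey at levels: C 1, F 1, K 1 → level 2.
D eats M (level 2); other prey at levels: H 1, A 2 → level 3.
I eats D (level 3); other prey at levels: G 3 → level 4.
B eats I → level 5.

Trophic level 5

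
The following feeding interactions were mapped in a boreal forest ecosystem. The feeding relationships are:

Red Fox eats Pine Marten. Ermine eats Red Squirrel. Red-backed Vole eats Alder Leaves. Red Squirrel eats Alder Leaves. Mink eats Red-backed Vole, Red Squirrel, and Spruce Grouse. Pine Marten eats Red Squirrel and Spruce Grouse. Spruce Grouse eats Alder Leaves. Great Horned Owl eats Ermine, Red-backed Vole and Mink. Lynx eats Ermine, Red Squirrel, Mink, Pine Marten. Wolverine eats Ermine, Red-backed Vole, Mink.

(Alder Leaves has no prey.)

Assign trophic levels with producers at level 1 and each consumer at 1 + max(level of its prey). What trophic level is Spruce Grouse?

Alder Leaves is a producer → level 1.
Spruce Grouse eats Alder Leaves → level 2.

Trophic level 2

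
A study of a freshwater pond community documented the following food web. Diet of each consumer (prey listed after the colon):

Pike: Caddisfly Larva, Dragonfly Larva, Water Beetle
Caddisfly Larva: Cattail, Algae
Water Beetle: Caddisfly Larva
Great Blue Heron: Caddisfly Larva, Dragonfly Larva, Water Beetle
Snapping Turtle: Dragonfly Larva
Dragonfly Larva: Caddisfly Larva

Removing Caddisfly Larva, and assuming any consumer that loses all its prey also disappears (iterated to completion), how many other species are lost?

5

Remove Caddisfly Larva.
Round 1: Dragonfly Larva (all prey gone), Water Beetle (all prey gone) → extinct.
Round 2: Pike (all prey gone), Great Blue Heron (all prey gone), Snapping Turtle (all prey gone) → extinct.
No further losses. Total secondary extinctions: 5.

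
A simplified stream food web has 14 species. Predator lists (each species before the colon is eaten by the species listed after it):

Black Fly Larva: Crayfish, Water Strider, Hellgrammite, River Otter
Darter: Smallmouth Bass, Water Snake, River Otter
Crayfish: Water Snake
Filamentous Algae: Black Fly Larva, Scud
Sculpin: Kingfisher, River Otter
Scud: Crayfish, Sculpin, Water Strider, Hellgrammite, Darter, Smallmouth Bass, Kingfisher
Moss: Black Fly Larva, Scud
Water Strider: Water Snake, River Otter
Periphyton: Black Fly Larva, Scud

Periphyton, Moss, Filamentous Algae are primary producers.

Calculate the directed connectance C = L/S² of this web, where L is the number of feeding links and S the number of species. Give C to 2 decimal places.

The web has S = 14 species and L = 25 feeding links.
C = L / S² = 25 / 196 = 0.1276 ≈ 0.13.

C = 0.13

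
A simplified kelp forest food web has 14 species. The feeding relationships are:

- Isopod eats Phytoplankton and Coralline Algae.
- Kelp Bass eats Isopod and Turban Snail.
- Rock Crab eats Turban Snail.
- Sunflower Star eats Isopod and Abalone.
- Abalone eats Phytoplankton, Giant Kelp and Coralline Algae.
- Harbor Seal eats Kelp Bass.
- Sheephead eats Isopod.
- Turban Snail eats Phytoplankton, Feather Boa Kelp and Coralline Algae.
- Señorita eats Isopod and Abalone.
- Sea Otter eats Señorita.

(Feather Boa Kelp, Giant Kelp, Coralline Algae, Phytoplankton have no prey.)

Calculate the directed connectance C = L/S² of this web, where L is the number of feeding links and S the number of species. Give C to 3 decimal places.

The web has S = 14 species and L = 18 feeding links.
C = L / S² = 18 / 196 = 0.0918 ≈ 0.092.

C = 0.092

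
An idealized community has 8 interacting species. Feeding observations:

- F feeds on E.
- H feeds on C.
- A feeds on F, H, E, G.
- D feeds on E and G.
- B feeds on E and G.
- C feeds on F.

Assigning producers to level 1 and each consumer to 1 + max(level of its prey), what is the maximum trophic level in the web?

Producers (level 1): G, E.
E → F → C → H → A gives A level 5.
No species has a prey at level 5, so no species reaches level 6.

5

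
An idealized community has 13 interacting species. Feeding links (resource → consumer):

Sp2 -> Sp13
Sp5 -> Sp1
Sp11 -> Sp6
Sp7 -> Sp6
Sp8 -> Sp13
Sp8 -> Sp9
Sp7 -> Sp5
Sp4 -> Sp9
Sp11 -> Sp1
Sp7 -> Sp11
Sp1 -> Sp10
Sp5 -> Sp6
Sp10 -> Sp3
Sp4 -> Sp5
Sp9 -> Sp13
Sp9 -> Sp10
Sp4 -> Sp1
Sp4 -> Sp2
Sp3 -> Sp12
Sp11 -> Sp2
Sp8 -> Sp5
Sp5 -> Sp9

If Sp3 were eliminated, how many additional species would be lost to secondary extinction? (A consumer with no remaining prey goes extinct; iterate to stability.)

Remove Sp3.
Round 1: Sp12 (all prey gone) → extinct.
No further losses. Total secondary extinctions: 1.

1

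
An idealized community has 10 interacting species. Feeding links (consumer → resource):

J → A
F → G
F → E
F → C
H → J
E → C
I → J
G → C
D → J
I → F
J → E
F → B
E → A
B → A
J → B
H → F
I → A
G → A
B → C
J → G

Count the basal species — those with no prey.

2

Basal species (no prey listed): A, C.
Count: 2.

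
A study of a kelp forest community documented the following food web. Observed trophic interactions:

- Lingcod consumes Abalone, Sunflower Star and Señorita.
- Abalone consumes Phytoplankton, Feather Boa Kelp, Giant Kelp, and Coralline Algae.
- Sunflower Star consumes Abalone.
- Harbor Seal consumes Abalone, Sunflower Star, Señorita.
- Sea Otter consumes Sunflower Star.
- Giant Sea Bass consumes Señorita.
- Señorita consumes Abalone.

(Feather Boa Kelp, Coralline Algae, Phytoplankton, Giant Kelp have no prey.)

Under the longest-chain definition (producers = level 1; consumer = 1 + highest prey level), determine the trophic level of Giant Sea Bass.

Feather Boa Kelp is a producer → level 1.
Abalone eats Feather Boa Kelp (level 1); other prey at levels: Coralline Algae 1, Phytoplankton 1, Giant Kelp 1 → level 2.
Señorita eats Abalone → level 3.
Giant Sea Bass eats Señorita → level 4.

Trophic level 4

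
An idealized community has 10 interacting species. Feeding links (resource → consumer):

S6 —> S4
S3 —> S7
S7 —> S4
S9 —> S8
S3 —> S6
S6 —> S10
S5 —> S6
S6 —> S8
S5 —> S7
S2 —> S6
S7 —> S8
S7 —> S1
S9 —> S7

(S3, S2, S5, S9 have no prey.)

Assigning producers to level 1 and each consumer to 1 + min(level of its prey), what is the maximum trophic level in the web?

3

Producers (level 1): S3, S2, S5, S9.
Following each consumer down to its lowest-level prey: S3 → S6 → S10 (levels 1 through 3).
All prey of S10 (S6 2) are at level 2 or above, so S10 is at level 1 + 2 = 3.
Every consumer has at least one prey at level 2 or below, so none exceeds level 3.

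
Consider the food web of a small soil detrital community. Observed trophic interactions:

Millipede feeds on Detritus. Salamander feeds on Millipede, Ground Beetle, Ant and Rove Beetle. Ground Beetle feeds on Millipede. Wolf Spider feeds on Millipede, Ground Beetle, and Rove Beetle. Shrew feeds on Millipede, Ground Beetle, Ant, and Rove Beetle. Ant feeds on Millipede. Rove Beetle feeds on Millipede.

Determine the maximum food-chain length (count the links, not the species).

One longest chain: Detritus → Millipede → Ant → Shrew.
It has 4 species and 3 links.

3 links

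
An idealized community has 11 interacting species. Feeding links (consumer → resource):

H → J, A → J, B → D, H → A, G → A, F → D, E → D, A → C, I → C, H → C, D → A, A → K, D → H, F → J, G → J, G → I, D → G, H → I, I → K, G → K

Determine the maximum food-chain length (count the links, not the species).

4 links

One longest chain: C → A → H → D → B.
It has 5 species and 4 links.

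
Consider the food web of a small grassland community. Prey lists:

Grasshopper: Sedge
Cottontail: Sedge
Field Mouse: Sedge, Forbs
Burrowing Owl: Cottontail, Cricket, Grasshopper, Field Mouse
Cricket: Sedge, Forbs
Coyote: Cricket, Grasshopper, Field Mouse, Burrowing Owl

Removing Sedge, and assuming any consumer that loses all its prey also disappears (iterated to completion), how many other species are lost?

Remove Sedge.
Round 1: Cottontail (all prey gone), Grasshopper (all prey gone) → extinct.
No further losses. Total secondary extinctions: 2.

2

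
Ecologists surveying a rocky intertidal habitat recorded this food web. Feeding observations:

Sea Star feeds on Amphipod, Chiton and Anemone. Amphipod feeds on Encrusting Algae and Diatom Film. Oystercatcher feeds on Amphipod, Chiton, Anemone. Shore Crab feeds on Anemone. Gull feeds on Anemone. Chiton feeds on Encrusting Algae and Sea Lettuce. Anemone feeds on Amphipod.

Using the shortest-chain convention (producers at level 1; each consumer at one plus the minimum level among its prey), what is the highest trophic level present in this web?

Producers (level 1): Sea Lettuce, Diatom Film, Encrusting Algae.
Following each consumer down to its lowest-level prey: Diatom Film → Amphipod → Anemone → Gull (levels 1 through 4).
All prey of Gull (Anemone 3) are at level 3 or above, so Gull is at level 1 + 3 = 4.
Every consumer has at least one prey at level 3 or below, so none exceeds level 4.

4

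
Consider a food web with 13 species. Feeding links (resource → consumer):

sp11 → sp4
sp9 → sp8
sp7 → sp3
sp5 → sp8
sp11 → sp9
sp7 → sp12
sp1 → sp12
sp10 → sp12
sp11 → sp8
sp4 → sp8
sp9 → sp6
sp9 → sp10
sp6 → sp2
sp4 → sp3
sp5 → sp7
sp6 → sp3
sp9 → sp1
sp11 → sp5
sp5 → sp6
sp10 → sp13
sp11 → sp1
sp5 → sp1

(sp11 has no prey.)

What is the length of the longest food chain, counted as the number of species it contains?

One longest chain: sp11 → sp9 → sp10 → sp12.
It has 4 species and 3 links.

4 species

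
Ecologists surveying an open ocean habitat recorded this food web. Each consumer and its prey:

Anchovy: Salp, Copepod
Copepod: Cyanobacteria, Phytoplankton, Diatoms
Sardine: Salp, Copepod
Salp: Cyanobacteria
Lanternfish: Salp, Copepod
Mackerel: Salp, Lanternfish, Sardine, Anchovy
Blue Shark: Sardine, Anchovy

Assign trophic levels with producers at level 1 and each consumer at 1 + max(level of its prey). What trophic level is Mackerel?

Trophic level 4

Cyanobacteria is a producer → level 1.
Salp eats Cyanobacteria → level 2.
Lanternfish eats Salp (level 2); other prey at levels: Copepod 2 → level 3.
Mackerel eats Lanternfish (level 3); other prey at levels: Salp 2, Sardine 3, Anchovy 3 → level 4.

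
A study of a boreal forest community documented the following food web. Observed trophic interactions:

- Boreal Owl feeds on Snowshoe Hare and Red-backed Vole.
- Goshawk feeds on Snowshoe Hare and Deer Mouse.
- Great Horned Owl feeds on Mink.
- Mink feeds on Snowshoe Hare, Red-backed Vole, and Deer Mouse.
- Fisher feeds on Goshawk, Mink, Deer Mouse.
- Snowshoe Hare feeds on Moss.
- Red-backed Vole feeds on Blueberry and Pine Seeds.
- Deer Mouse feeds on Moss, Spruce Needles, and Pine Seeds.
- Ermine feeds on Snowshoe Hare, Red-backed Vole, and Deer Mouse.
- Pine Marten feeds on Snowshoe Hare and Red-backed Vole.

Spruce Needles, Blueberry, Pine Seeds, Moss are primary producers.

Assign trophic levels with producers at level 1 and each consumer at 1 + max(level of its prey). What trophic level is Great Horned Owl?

Trophic level 4

Blueberry is a producer → level 1.
Red-backed Vole eats Blueberry (level 1); other prey at levels: Pine Seeds 1 → level 2.
Mink eats Red-backed Vole (level 2); other prey at levels: Deer Mouse 2, Snowshoe Hare 2 → level 3.
Great Horned Owl eats Mink → level 4.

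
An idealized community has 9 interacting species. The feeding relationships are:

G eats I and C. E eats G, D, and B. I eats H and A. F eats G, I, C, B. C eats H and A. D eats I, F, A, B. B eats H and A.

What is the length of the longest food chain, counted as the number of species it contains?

One longest chain: H → I → G → F → D → E.
It has 6 species and 5 links.

6 species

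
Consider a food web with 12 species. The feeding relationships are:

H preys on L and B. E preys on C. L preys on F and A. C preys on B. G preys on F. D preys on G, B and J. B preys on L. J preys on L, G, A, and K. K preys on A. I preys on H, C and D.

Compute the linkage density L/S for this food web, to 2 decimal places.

There are L = 19 links among S = 12 species.
L/S = 19/12 = 1.5833 ≈ 1.58.

L/S = 1.58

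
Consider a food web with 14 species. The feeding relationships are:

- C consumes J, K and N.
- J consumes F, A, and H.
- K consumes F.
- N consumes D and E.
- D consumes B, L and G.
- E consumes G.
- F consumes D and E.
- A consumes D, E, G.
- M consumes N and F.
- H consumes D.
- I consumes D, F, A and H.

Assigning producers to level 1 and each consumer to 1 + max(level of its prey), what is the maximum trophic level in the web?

Producers (level 1): B, L, G.
G → E → F → J → C gives C level 5.
No species has a prey at level 5, so no species reaches level 6.

5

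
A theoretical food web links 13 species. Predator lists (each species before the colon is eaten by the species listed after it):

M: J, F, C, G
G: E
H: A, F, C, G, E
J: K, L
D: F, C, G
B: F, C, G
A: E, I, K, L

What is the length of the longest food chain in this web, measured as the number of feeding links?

One longest chain: H → G → E.
It has 3 species and 2 links.

2 links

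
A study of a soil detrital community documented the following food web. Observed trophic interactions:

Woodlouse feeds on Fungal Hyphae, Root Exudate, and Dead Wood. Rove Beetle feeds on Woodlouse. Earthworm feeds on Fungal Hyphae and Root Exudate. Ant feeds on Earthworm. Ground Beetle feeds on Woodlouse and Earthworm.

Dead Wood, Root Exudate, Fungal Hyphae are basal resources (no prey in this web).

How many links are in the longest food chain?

One longest chain: Root Exudate → Earthworm → Ant.
It has 3 species and 2 links.

2 links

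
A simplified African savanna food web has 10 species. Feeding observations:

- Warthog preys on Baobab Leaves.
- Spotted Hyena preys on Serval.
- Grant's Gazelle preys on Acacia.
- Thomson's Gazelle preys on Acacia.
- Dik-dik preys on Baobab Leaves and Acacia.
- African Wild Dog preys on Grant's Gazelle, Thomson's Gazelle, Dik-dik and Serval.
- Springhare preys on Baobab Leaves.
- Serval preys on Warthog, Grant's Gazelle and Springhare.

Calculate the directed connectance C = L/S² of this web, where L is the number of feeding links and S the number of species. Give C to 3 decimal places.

The web has S = 10 species and L = 14 feeding links.
C = L / S² = 14 / 100 = 0.1400 ≈ 0.140.

C = 0.140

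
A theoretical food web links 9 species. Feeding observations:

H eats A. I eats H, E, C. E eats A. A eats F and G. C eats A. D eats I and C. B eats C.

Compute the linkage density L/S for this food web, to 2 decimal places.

There are L = 11 links among S = 9 species.
L/S = 11/9 = 1.2222 ≈ 1.22.

L/S = 1.22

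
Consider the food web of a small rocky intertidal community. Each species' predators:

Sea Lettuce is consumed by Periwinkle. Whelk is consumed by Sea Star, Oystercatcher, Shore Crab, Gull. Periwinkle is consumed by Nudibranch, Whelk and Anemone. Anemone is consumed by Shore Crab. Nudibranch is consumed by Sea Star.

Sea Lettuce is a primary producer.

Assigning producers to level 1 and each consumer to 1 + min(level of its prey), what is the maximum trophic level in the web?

4

Producers (level 1): Sea Lettuce.
Following each consumer down to its lowest-level prey: Sea Lettuce → Periwinkle → Whelk → Gull (levels 1 through 4).
All prey of Gull (Whelk 3) are at level 3 or above, so Gull is at level 1 + 3 = 4.
Every consumer has at least one prey at level 3 or below, so none exceeds level 4.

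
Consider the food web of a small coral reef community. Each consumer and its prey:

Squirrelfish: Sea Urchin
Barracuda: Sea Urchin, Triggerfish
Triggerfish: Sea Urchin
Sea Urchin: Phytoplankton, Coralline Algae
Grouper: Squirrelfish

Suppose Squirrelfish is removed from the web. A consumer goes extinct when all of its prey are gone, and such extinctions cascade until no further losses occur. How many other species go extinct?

1

Remove Squirrelfish.
Round 1: Grouper (all prey gone) → extinct.
No further losses. Total secondary extinctions: 1.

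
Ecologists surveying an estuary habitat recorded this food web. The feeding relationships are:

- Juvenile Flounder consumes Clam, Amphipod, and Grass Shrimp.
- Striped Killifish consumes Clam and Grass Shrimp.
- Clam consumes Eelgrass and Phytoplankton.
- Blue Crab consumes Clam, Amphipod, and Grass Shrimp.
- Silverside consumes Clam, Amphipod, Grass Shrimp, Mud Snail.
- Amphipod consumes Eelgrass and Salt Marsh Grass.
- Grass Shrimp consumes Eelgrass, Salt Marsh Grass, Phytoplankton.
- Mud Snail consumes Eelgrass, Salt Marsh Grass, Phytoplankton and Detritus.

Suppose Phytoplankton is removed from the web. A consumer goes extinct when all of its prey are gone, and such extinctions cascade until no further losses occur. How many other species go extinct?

Remove Phytoplankton.
Every predator of it retains at least one other prey: Mud Snail still has Salt Marsh Grass, Detritus, Eelgrass; Grass Shrimp still has Salt Marsh Grass, Eelgrass; Clam still has Eelgrass.
No consumer loses all prey, so no secondary extinctions occur.

0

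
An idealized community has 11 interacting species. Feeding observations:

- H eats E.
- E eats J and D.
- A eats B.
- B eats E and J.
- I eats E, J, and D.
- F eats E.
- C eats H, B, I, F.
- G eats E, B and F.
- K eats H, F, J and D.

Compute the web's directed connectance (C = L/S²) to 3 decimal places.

The web has S = 11 species and L = 21 feeding links.
C = L / S² = 21 / 121 = 0.1736 ≈ 0.174.

C = 0.174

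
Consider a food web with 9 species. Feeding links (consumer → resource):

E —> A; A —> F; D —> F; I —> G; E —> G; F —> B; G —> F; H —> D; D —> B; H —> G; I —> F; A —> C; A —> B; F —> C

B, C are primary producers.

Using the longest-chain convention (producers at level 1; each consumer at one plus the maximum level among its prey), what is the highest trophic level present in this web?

Producers (level 1): B, C.
B → F → G → I gives I level 4.
No species has a prey at level 4, so no species reaches level 5.

4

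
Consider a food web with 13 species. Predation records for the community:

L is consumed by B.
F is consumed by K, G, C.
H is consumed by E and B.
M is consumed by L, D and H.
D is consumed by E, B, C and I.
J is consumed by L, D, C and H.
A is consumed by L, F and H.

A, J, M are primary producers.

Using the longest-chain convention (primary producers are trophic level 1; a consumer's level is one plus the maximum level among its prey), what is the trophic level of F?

Trophic level 2

A is a producer → level 1.
F eats A → level 2.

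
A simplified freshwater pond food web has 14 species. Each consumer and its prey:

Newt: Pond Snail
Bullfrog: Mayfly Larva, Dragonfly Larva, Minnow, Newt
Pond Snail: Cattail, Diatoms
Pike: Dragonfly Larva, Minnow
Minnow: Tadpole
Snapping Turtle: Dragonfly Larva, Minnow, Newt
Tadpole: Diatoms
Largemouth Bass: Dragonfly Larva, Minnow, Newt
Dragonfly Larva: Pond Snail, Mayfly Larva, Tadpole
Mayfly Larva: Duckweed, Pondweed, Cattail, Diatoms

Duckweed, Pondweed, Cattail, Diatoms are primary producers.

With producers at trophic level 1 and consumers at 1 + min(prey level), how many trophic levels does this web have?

Producers (level 1): Duckweed, Pondweed, Cattail, Diatoms.
Following each consumer down to its lowest-level prey: Diatoms → Tadpole → Minnow → Pike (levels 1 through 4).
All prey of Pike (Minnow 3, Dragonfly Larva 3) are at level 3 or above, so Pike is at level 1 + 3 = 4.
Every consumer has at least one prey at level 3 or below, so none exceeds level 4.

4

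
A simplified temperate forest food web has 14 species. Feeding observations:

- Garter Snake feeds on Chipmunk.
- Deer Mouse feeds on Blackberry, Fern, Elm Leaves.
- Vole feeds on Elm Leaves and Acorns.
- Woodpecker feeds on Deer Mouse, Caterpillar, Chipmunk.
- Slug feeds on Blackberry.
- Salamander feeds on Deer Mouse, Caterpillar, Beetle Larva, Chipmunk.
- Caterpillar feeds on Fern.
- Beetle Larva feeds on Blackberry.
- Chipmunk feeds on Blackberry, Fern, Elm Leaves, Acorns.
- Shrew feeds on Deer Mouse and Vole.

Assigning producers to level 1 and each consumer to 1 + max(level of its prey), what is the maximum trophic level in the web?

3

Producers (level 1): Blackberry, Elm Leaves, Acorns, Fern.
Elm Leaves → Vole → Shrew gives Shrew level 3.
No species has a prey at level 3, so no species reaches level 4.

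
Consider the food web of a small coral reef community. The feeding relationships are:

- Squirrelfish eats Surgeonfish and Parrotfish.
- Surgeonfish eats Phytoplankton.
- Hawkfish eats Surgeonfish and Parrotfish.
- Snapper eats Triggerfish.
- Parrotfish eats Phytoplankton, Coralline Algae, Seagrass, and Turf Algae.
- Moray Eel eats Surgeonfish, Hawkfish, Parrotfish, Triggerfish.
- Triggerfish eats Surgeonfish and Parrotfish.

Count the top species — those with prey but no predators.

Top species (has prey, but nothing eats it): Squirrelfish, Snapper, Moray Eel.
Count: 3.

3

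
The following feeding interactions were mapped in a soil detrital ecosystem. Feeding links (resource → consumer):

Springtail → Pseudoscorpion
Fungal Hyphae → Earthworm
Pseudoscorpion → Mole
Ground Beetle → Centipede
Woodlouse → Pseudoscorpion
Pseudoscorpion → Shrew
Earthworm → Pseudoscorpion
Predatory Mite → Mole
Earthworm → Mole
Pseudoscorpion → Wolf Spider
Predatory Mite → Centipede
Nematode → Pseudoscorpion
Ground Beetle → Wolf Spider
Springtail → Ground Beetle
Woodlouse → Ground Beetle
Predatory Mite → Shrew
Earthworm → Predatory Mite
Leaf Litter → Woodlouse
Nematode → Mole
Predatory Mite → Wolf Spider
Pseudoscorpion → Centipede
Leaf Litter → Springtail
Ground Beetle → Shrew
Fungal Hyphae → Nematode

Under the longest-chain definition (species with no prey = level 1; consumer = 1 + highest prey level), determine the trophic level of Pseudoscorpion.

Trophic level 3

Leaf Litter has no prey (basal) → level 1.
Springtail eats Leaf Litter → level 2.
Pseudoscorpion eats Springtail (level 2); other prey at levels: Earthworm 2, Woodlouse 2, Nematode 2 → level 3.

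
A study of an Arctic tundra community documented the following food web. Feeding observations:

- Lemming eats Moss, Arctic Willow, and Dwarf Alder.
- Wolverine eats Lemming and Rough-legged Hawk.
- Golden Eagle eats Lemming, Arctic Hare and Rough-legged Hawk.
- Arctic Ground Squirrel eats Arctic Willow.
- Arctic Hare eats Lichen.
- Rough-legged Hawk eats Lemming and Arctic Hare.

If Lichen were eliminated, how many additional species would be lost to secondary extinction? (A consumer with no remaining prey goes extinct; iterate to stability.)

1

Remove Lichen.
Round 1: Arctic Hare (all prey gone) → extinct.
No further losses. Total secondary extinctions: 1.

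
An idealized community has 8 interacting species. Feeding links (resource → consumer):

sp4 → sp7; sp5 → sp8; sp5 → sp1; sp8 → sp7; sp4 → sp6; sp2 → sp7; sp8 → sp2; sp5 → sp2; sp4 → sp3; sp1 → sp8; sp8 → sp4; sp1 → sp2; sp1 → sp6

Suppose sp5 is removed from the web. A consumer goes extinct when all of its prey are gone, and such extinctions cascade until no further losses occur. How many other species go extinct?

7

Remove sp5.
Round 1: sp1 (all prey gone) → extinct.
Round 2: sp8 (all prey gone) → extinct.
Round 3: sp4 (all prey gone), sp2 (all prey gone) → extinct.
Round 4: sp3 (all prey gone), sp7 (all prey gone), sp6 (all prey gone) → extinct.
No further losses. Total secondary extinctions: 7.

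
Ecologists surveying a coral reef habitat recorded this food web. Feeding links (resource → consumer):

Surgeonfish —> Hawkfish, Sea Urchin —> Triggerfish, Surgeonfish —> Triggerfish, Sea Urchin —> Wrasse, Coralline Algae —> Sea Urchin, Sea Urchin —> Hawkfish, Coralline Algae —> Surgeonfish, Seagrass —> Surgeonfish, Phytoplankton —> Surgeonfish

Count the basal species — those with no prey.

Basal species (no prey listed): Seagrass, Phytoplankton, Coralline Algae.
Count: 3.

3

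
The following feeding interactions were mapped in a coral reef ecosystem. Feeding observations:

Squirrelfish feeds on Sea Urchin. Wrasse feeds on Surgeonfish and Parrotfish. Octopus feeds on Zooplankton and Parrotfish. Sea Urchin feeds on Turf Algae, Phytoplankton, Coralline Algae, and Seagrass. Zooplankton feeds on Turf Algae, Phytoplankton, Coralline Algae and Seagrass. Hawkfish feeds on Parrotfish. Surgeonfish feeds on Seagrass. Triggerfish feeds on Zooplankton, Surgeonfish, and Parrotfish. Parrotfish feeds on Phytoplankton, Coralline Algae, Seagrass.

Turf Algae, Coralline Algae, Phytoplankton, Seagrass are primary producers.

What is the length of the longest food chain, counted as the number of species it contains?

3 species

One longest chain: Seagrass → Surgeonfish → Wrasse.
It has 3 species and 2 links.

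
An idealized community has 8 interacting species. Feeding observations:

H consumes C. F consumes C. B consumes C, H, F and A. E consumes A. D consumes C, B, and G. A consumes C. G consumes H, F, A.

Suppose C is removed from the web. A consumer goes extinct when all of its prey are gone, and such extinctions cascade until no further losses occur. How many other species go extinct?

7

Remove C.
Round 1: H (all prey gone), A (all prey gone), F (all prey gone) → extinct.
Round 2: E (all prey gone), B (all prey gone), G (all prey gone) → extinct.
Round 3: D (all prey gone) → extinct.
No further losses. Total secondary extinctions: 7.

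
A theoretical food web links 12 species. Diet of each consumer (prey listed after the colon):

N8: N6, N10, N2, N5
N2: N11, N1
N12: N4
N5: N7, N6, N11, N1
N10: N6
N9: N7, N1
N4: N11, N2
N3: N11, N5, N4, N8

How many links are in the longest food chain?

3 links

One longest chain: N11 → N2 → N4 → N12.
It has 4 species and 3 links.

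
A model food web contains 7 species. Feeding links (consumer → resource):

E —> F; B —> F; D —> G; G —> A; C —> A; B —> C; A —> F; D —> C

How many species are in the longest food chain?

4 species

One longest chain: F → A → C → D.
It has 4 species and 3 links.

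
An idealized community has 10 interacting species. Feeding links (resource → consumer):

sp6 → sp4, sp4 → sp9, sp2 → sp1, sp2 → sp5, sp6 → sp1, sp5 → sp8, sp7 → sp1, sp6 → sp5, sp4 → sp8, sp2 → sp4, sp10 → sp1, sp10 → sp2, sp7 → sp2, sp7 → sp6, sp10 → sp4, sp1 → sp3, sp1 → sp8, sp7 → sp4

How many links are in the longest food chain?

One longest chain: sp10 → sp2 → sp1 → sp3.
It has 4 species and 3 links.

3 links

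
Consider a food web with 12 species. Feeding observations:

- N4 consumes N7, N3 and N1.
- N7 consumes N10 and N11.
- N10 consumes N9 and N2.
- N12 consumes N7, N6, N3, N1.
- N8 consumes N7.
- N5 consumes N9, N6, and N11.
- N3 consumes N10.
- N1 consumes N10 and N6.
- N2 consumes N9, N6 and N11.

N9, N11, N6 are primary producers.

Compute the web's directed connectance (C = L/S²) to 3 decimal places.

The web has S = 12 species and L = 21 feeding links.
C = L / S² = 21 / 144 = 0.1458 ≈ 0.146.

C = 0.146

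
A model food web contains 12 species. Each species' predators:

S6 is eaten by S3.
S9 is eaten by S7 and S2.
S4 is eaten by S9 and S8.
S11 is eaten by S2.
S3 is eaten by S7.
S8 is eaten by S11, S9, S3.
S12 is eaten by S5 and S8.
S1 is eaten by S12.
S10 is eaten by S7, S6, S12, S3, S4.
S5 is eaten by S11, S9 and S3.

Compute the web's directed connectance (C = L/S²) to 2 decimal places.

The web has S = 12 species and L = 21 feeding links.
C = L / S² = 21 / 144 = 0.1458 ≈ 0.15.

C = 0.15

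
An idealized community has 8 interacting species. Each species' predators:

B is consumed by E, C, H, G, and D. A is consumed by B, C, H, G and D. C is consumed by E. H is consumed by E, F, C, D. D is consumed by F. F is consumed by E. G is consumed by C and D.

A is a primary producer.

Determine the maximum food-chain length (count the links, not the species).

5 links

One longest chain: A → B → G → D → F → E.
It has 6 species and 5 links.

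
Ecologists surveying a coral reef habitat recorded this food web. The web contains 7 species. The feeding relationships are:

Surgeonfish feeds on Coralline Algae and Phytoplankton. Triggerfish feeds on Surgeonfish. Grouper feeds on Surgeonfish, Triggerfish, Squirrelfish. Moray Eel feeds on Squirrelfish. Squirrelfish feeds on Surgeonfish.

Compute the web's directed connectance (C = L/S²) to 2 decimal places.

The web has S = 7 species and L = 8 feeding links.
C = L / S² = 8 / 49 = 0.1633 ≈ 0.16.

C = 0.16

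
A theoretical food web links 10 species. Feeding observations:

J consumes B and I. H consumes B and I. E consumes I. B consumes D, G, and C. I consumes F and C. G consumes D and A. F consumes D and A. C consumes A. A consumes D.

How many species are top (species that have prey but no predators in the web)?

Top species (has prey, but nothing eats it): E, H, J.
Count: 3.

3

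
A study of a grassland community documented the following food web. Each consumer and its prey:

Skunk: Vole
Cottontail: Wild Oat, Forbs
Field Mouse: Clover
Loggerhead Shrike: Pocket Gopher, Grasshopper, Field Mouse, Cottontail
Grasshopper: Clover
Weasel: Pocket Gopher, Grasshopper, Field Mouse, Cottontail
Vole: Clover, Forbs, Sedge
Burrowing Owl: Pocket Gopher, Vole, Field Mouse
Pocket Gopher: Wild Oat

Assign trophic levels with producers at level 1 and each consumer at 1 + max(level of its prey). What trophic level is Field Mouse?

Clover is a producer → level 1.
Field Mouse eats Clover → level 2.

Trophic level 2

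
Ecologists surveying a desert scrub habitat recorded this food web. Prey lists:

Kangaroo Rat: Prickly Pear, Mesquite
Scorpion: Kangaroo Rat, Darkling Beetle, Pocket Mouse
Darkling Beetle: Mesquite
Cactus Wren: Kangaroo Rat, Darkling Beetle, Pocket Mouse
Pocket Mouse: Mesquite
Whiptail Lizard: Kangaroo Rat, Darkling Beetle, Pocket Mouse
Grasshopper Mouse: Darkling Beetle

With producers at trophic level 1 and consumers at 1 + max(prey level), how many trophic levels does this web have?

Producers (level 1): Prickly Pear, Mesquite.
Prickly Pear → Kangaroo Rat → Cactus Wren gives Cactus Wren level 3.
No species has a prey at level 3, so no species reaches level 4.

3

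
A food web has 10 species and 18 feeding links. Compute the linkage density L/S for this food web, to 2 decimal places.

L/S = 1.80

There are L = 18 links among S = 10 species.
L/S = 18/10 = 1.8000 ≈ 1.80.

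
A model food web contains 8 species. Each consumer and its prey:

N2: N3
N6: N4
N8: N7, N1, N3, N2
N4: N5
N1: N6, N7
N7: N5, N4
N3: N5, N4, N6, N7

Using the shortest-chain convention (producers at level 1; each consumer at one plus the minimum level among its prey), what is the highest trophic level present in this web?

Producers (level 1): N5.
Following each consumer down to its lowest-level prey: N5 → N3 → N2 (levels 1 through 3).
All prey of N2 (N3 2) are at level 2 or above, so N2 is at level 1 + 2 = 3.
Every consumer has at least one prey at level 2 or below, so none exceeds level 3.

3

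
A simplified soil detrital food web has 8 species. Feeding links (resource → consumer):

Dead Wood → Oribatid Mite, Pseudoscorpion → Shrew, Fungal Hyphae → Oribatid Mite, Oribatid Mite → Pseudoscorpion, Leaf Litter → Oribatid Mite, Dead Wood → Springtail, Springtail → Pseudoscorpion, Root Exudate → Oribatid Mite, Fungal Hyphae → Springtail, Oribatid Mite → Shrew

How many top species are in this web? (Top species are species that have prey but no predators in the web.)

1

Top species (has prey, but nothing eats it): Shrew.
Count: 1.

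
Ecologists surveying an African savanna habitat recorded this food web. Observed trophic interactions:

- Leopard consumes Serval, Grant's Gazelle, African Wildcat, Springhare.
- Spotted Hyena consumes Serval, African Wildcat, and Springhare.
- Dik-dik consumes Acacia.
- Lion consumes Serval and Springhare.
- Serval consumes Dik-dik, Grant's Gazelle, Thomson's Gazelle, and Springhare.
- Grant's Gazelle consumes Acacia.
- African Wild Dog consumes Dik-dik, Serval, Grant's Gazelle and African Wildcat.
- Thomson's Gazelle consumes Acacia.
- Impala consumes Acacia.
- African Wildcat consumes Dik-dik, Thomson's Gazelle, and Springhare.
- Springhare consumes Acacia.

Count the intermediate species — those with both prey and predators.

6

Intermediate species (has both prey and predators): Grant's Gazelle, Dik-dik, Thomson's Gazelle, Springhare, African Wildcat, Serval.
Count: 6.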